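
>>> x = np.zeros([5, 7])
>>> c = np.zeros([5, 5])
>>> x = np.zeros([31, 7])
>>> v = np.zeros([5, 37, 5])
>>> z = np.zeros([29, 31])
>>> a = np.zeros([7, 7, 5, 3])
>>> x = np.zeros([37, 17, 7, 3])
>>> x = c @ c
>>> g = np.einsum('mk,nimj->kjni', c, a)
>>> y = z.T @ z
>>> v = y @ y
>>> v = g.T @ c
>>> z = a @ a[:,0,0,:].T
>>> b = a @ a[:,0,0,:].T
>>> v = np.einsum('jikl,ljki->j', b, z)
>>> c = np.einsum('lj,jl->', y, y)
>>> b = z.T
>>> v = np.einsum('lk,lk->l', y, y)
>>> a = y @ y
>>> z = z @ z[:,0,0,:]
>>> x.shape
(5, 5)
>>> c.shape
()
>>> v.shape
(31,)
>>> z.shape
(7, 7, 5, 7)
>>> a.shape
(31, 31)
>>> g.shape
(5, 3, 7, 7)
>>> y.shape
(31, 31)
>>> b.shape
(7, 5, 7, 7)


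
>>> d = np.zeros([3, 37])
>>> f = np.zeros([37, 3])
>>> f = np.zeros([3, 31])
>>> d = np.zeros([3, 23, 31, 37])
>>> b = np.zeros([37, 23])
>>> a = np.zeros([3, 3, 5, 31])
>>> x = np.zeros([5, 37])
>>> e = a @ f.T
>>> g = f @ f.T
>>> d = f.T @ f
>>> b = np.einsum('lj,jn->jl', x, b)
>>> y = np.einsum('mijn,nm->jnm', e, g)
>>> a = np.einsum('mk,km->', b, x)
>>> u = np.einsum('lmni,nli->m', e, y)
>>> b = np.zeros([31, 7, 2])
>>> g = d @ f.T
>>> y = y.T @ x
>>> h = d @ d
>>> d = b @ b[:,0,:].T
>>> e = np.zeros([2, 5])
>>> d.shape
(31, 7, 31)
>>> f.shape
(3, 31)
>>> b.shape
(31, 7, 2)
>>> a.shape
()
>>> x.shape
(5, 37)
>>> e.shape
(2, 5)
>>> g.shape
(31, 3)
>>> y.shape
(3, 3, 37)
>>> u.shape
(3,)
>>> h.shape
(31, 31)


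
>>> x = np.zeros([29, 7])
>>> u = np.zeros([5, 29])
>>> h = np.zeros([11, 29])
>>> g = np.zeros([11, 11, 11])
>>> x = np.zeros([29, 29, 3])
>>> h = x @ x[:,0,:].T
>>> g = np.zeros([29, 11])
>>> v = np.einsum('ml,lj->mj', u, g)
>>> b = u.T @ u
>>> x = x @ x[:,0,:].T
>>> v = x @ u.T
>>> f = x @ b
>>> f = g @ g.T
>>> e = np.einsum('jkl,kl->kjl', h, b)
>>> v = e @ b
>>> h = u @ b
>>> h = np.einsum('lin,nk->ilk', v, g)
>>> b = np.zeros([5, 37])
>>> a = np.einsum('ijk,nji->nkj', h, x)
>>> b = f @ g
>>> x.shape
(29, 29, 29)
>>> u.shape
(5, 29)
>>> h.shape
(29, 29, 11)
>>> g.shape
(29, 11)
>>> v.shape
(29, 29, 29)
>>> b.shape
(29, 11)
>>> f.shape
(29, 29)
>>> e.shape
(29, 29, 29)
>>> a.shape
(29, 11, 29)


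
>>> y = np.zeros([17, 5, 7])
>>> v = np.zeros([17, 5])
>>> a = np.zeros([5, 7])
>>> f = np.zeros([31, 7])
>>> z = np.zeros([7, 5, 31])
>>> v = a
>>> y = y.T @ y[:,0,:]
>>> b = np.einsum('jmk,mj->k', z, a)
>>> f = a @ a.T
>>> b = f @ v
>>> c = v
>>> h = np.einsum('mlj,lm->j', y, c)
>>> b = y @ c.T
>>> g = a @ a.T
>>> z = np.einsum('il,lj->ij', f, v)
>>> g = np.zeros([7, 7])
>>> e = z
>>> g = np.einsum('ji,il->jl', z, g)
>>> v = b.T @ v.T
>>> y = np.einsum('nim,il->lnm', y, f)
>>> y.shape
(5, 7, 7)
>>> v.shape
(5, 5, 5)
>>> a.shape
(5, 7)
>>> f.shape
(5, 5)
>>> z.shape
(5, 7)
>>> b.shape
(7, 5, 5)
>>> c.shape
(5, 7)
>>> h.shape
(7,)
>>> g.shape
(5, 7)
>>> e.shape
(5, 7)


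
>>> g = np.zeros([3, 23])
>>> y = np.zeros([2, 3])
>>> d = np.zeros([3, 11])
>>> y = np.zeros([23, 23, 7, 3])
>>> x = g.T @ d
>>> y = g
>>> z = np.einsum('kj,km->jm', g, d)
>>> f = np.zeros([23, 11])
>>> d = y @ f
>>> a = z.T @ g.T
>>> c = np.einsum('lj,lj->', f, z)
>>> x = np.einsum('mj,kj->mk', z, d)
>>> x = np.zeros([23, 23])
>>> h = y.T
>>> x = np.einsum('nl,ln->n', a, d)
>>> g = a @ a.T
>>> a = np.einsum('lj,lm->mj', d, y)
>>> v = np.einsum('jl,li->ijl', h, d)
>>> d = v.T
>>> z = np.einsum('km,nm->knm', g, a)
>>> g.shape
(11, 11)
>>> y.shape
(3, 23)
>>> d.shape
(3, 23, 11)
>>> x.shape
(11,)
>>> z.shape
(11, 23, 11)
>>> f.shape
(23, 11)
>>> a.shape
(23, 11)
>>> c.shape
()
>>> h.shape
(23, 3)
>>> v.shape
(11, 23, 3)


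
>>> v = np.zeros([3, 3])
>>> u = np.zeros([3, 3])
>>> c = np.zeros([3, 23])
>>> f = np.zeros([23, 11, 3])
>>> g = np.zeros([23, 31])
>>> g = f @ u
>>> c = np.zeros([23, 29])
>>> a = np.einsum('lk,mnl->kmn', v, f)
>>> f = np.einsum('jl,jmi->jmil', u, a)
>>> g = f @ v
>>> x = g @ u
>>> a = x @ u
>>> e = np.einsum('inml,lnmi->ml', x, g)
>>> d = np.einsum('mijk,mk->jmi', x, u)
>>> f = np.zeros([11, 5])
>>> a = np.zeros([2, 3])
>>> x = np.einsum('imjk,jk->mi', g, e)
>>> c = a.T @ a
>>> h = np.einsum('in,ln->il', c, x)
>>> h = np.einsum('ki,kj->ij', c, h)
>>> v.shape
(3, 3)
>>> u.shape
(3, 3)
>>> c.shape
(3, 3)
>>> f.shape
(11, 5)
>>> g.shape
(3, 23, 11, 3)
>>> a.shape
(2, 3)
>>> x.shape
(23, 3)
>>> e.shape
(11, 3)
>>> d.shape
(11, 3, 23)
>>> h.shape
(3, 23)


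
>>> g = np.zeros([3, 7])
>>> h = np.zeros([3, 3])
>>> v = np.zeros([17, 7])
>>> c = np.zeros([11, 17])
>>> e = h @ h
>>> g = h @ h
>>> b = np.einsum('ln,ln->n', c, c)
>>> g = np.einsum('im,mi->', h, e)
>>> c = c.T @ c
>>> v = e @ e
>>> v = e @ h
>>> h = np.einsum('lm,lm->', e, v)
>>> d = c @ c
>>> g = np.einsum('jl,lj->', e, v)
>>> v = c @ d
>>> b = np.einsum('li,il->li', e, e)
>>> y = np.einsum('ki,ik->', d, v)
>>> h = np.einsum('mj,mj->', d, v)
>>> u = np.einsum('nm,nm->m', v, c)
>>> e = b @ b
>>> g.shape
()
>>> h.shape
()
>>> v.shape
(17, 17)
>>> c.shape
(17, 17)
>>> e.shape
(3, 3)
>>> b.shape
(3, 3)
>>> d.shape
(17, 17)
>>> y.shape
()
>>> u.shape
(17,)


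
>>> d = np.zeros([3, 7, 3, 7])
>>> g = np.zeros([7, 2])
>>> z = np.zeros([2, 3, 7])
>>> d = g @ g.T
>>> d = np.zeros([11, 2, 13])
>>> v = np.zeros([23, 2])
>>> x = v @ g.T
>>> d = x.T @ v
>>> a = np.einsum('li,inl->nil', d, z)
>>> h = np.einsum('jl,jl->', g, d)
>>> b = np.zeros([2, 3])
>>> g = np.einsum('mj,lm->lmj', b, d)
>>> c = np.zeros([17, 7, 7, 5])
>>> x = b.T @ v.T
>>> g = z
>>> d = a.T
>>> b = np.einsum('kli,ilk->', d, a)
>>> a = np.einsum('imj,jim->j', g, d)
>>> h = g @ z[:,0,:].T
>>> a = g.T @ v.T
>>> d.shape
(7, 2, 3)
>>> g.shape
(2, 3, 7)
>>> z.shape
(2, 3, 7)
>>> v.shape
(23, 2)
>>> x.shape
(3, 23)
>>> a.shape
(7, 3, 23)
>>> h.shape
(2, 3, 2)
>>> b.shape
()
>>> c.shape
(17, 7, 7, 5)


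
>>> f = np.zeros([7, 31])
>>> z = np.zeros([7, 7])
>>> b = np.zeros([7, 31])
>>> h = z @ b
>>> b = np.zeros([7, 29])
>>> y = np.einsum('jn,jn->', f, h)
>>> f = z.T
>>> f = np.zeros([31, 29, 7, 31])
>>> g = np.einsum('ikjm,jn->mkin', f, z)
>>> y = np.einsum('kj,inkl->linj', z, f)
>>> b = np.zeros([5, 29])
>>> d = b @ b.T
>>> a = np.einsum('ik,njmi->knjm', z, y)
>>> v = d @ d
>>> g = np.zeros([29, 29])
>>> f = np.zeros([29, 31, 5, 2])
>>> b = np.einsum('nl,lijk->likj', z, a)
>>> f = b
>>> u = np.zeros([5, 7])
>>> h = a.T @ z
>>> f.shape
(7, 31, 29, 31)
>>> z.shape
(7, 7)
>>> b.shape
(7, 31, 29, 31)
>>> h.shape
(29, 31, 31, 7)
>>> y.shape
(31, 31, 29, 7)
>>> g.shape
(29, 29)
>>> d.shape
(5, 5)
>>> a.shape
(7, 31, 31, 29)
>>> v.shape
(5, 5)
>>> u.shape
(5, 7)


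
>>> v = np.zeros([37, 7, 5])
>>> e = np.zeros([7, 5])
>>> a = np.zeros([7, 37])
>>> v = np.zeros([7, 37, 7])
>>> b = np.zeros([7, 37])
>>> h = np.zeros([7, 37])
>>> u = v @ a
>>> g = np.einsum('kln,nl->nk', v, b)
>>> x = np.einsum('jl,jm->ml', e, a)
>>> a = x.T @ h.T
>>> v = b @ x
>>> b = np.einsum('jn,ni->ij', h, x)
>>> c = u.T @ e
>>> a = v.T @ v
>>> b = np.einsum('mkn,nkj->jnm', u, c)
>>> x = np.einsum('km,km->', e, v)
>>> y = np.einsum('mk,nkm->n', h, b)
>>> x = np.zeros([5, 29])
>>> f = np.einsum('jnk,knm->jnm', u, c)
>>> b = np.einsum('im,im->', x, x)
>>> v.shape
(7, 5)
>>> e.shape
(7, 5)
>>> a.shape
(5, 5)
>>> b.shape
()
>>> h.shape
(7, 37)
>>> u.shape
(7, 37, 37)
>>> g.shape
(7, 7)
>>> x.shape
(5, 29)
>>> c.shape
(37, 37, 5)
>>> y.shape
(5,)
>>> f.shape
(7, 37, 5)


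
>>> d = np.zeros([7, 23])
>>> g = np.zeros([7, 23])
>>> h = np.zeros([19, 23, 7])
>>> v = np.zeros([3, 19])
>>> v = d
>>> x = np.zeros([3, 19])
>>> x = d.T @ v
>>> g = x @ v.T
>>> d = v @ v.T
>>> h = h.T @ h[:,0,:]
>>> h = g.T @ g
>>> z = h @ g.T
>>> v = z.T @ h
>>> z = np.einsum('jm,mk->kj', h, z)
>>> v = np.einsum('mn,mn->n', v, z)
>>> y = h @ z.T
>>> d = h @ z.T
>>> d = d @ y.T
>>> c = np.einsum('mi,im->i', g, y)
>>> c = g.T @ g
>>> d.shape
(7, 7)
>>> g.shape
(23, 7)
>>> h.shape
(7, 7)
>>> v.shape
(7,)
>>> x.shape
(23, 23)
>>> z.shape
(23, 7)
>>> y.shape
(7, 23)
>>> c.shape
(7, 7)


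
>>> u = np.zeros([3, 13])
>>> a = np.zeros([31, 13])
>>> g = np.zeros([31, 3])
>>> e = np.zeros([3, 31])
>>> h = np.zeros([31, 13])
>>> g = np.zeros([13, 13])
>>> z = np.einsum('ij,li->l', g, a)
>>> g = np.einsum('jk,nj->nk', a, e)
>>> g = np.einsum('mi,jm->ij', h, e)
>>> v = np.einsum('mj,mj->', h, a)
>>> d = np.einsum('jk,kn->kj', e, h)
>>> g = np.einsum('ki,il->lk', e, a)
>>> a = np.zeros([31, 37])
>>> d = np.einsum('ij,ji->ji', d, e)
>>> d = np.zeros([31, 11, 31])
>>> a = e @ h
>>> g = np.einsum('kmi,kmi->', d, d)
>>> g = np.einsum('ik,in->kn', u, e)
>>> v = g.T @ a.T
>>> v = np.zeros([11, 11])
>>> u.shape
(3, 13)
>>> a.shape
(3, 13)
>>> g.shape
(13, 31)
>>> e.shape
(3, 31)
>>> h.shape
(31, 13)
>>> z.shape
(31,)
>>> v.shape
(11, 11)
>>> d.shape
(31, 11, 31)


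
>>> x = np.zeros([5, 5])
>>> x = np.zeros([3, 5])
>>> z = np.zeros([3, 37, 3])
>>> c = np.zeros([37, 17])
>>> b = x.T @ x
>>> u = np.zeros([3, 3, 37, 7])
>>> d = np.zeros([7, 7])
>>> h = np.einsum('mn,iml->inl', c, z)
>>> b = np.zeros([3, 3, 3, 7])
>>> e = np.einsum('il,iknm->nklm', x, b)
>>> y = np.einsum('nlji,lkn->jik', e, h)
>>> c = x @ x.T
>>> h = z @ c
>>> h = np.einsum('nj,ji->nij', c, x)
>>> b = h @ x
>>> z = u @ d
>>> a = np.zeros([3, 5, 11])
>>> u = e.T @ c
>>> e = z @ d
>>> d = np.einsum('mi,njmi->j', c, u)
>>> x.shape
(3, 5)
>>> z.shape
(3, 3, 37, 7)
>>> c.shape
(3, 3)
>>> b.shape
(3, 5, 5)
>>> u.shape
(7, 5, 3, 3)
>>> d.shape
(5,)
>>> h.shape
(3, 5, 3)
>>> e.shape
(3, 3, 37, 7)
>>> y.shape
(5, 7, 17)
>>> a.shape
(3, 5, 11)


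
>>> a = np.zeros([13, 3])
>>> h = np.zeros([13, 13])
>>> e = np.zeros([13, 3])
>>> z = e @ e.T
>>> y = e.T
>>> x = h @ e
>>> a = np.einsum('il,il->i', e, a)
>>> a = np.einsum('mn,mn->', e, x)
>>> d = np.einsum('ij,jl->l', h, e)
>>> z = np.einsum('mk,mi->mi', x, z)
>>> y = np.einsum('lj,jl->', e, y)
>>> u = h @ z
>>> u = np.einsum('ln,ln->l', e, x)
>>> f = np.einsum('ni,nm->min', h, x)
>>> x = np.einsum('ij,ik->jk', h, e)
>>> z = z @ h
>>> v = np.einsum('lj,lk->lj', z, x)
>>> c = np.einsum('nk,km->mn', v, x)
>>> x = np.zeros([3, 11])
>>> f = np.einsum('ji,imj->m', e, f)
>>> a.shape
()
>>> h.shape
(13, 13)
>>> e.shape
(13, 3)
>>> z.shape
(13, 13)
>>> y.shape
()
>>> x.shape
(3, 11)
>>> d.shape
(3,)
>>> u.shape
(13,)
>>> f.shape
(13,)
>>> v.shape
(13, 13)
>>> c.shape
(3, 13)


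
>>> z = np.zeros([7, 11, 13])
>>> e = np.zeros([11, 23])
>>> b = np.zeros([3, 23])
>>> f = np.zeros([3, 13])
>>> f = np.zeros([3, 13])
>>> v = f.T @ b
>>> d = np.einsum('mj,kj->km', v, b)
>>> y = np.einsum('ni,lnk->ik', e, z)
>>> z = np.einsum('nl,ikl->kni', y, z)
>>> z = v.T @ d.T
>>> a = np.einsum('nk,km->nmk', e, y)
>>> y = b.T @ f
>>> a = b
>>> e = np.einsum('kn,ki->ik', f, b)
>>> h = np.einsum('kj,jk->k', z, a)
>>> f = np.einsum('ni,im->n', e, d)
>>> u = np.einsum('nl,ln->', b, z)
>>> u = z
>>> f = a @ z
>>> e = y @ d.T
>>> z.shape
(23, 3)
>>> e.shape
(23, 3)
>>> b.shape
(3, 23)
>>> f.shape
(3, 3)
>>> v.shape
(13, 23)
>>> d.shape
(3, 13)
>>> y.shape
(23, 13)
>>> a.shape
(3, 23)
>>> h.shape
(23,)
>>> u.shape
(23, 3)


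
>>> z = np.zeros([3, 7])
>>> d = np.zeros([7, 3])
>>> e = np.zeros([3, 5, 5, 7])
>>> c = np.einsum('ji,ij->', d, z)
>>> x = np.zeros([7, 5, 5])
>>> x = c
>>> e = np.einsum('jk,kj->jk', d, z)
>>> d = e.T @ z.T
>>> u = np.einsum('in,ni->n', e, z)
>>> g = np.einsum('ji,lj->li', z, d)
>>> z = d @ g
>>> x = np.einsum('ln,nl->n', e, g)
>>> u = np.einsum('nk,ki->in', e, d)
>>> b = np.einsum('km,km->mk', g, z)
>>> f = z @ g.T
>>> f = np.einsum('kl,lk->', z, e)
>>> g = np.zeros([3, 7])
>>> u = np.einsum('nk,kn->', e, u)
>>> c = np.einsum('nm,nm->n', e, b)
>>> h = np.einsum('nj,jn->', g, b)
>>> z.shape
(3, 7)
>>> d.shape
(3, 3)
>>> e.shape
(7, 3)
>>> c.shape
(7,)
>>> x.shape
(3,)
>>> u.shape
()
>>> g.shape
(3, 7)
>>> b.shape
(7, 3)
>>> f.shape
()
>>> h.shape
()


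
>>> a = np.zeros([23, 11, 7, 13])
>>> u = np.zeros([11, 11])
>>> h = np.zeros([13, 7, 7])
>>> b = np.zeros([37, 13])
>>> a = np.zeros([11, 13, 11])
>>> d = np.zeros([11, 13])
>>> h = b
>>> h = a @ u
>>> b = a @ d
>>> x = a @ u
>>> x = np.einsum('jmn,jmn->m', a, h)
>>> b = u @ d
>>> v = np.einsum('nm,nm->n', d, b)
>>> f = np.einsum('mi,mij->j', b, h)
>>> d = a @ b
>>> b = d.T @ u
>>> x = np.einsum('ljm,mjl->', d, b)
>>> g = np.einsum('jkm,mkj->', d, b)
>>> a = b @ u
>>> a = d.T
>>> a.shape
(13, 13, 11)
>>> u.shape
(11, 11)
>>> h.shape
(11, 13, 11)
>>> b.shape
(13, 13, 11)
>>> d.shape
(11, 13, 13)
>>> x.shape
()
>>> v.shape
(11,)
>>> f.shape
(11,)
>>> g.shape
()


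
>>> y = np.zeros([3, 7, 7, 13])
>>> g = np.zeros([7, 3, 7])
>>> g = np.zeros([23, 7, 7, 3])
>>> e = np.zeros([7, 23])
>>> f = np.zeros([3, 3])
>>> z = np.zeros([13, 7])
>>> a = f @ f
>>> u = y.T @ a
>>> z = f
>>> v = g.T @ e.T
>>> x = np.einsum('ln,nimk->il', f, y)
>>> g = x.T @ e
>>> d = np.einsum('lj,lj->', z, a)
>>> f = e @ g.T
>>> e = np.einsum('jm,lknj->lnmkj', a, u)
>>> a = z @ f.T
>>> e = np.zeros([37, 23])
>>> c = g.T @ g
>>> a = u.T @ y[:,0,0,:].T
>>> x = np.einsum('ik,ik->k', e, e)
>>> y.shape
(3, 7, 7, 13)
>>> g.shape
(3, 23)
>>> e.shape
(37, 23)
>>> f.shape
(7, 3)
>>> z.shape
(3, 3)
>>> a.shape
(3, 7, 7, 3)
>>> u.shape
(13, 7, 7, 3)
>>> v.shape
(3, 7, 7, 7)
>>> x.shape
(23,)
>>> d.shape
()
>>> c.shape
(23, 23)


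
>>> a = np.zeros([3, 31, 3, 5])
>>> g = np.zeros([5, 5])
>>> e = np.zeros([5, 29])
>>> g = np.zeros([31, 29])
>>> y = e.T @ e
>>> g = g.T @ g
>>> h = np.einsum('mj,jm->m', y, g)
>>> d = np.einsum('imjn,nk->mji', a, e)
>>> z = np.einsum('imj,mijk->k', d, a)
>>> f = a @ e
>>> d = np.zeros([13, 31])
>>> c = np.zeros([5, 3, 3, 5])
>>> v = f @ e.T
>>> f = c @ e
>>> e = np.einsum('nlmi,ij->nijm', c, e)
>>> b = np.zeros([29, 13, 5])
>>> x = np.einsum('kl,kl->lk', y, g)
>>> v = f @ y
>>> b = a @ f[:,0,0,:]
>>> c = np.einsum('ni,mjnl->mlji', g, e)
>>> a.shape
(3, 31, 3, 5)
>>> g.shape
(29, 29)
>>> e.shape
(5, 5, 29, 3)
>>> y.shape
(29, 29)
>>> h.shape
(29,)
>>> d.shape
(13, 31)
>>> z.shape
(5,)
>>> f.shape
(5, 3, 3, 29)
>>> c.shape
(5, 3, 5, 29)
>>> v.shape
(5, 3, 3, 29)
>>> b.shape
(3, 31, 3, 29)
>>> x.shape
(29, 29)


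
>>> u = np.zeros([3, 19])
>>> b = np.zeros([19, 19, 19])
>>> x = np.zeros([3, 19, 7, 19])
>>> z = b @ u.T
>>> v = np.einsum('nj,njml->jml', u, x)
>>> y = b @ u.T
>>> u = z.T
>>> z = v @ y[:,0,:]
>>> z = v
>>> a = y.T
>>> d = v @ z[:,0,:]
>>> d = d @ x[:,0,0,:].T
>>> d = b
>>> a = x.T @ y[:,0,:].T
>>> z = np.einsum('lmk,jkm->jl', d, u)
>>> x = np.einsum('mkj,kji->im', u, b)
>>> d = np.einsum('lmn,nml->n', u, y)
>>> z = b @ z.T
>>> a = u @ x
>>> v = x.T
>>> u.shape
(3, 19, 19)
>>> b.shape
(19, 19, 19)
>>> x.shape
(19, 3)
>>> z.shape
(19, 19, 3)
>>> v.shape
(3, 19)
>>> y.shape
(19, 19, 3)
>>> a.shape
(3, 19, 3)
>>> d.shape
(19,)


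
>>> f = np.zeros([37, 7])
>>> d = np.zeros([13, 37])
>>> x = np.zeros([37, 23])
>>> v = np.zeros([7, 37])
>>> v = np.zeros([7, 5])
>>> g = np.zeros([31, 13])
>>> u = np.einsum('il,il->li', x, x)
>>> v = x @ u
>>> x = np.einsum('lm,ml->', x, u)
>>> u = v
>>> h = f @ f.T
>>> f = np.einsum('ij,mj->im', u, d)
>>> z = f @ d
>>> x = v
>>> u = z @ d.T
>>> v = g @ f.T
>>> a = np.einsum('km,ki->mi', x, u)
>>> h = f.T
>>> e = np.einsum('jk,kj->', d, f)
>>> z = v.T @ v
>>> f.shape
(37, 13)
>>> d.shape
(13, 37)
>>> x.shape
(37, 37)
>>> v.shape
(31, 37)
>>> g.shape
(31, 13)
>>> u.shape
(37, 13)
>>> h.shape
(13, 37)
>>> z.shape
(37, 37)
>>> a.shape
(37, 13)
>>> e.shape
()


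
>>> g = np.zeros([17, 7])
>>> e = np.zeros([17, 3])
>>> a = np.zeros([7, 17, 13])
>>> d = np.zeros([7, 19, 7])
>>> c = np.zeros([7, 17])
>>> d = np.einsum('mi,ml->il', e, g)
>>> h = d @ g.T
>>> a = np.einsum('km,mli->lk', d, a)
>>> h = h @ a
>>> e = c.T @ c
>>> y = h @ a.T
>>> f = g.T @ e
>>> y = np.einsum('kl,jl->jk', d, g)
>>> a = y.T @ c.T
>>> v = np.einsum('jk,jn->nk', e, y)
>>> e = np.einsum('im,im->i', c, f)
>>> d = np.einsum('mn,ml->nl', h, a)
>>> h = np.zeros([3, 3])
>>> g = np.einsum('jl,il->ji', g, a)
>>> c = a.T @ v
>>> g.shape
(17, 3)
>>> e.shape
(7,)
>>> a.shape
(3, 7)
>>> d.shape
(3, 7)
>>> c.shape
(7, 17)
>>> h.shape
(3, 3)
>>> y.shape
(17, 3)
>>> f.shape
(7, 17)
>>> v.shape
(3, 17)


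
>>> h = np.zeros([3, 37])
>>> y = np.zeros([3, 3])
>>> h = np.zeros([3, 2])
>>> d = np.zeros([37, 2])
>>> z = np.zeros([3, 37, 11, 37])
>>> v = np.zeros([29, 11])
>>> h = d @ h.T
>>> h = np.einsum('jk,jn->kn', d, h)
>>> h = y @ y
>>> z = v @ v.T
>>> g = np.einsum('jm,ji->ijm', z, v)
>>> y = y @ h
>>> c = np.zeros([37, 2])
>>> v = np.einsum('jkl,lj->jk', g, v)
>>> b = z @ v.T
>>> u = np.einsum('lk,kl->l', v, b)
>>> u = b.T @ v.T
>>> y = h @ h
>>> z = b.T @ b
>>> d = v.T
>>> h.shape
(3, 3)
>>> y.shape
(3, 3)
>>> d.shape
(29, 11)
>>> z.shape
(11, 11)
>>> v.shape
(11, 29)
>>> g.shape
(11, 29, 29)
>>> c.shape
(37, 2)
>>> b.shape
(29, 11)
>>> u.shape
(11, 11)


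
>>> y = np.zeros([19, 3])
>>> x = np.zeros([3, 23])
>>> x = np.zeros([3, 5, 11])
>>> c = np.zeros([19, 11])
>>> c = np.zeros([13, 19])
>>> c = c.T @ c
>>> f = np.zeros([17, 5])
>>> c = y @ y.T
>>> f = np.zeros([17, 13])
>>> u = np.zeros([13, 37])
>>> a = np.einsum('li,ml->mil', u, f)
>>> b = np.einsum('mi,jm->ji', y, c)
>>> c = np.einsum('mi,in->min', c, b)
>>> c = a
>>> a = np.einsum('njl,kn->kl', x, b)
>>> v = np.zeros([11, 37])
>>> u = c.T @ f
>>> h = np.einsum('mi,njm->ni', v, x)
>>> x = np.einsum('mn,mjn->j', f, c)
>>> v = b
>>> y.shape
(19, 3)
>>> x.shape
(37,)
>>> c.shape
(17, 37, 13)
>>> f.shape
(17, 13)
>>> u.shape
(13, 37, 13)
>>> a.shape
(19, 11)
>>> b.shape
(19, 3)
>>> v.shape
(19, 3)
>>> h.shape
(3, 37)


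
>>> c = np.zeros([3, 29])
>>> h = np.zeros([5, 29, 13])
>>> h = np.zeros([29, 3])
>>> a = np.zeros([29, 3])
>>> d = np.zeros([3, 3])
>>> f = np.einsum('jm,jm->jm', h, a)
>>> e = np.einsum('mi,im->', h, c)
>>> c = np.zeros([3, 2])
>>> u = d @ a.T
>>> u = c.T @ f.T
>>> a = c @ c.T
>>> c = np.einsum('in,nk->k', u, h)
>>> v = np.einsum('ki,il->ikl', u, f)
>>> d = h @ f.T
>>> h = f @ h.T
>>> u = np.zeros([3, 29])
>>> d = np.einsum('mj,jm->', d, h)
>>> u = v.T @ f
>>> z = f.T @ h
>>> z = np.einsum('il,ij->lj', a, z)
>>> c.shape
(3,)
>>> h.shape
(29, 29)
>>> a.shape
(3, 3)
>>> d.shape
()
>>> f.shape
(29, 3)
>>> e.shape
()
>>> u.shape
(3, 2, 3)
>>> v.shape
(29, 2, 3)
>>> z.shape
(3, 29)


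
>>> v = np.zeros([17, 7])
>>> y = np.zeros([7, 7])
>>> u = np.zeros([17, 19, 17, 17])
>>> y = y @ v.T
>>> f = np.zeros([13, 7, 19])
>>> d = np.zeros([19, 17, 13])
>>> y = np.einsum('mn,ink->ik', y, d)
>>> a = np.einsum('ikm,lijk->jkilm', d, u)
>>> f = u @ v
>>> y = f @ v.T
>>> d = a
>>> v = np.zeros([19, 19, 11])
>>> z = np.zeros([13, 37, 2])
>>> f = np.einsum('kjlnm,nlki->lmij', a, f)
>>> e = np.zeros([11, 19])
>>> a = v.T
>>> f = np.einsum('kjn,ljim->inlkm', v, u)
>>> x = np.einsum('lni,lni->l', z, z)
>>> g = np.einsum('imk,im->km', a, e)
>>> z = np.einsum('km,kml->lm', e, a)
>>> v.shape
(19, 19, 11)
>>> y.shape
(17, 19, 17, 17)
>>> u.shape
(17, 19, 17, 17)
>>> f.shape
(17, 11, 17, 19, 17)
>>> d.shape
(17, 17, 19, 17, 13)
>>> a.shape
(11, 19, 19)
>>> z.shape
(19, 19)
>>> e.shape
(11, 19)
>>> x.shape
(13,)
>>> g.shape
(19, 19)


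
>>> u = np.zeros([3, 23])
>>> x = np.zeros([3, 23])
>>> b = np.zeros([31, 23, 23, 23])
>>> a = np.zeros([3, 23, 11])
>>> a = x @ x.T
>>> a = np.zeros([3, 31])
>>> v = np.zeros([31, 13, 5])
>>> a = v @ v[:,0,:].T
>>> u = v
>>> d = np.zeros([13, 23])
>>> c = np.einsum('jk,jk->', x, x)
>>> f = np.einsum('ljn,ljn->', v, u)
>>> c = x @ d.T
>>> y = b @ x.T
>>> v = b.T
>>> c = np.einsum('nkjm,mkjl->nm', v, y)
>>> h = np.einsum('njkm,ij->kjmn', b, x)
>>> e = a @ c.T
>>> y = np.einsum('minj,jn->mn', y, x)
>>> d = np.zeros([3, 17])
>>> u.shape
(31, 13, 5)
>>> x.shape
(3, 23)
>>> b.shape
(31, 23, 23, 23)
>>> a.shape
(31, 13, 31)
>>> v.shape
(23, 23, 23, 31)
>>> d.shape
(3, 17)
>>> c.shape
(23, 31)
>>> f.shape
()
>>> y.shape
(31, 23)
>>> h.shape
(23, 23, 23, 31)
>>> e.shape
(31, 13, 23)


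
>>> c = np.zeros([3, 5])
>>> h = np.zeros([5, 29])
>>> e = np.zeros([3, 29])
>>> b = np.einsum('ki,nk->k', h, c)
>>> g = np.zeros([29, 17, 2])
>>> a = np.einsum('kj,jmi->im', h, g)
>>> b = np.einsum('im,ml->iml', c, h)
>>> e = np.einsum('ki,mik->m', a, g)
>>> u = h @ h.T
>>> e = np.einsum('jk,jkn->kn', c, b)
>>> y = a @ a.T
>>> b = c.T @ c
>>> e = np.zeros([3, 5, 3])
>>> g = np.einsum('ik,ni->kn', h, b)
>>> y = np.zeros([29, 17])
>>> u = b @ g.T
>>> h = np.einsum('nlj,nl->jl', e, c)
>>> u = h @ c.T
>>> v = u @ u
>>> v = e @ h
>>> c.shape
(3, 5)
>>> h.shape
(3, 5)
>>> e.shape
(3, 5, 3)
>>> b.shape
(5, 5)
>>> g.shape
(29, 5)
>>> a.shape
(2, 17)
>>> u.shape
(3, 3)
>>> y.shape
(29, 17)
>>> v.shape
(3, 5, 5)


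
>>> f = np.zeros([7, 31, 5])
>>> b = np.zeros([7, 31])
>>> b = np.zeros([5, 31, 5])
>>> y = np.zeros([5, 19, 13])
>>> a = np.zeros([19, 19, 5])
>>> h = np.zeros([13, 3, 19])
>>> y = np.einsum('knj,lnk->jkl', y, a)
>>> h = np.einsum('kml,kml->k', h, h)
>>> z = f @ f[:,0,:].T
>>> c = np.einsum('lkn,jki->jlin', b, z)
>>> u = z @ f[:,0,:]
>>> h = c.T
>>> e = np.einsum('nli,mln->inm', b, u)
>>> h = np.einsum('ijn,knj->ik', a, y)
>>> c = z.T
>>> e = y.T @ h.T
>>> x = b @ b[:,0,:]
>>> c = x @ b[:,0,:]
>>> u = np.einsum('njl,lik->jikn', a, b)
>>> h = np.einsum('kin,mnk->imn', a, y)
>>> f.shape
(7, 31, 5)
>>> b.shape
(5, 31, 5)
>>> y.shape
(13, 5, 19)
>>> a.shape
(19, 19, 5)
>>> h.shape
(19, 13, 5)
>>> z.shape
(7, 31, 7)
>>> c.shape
(5, 31, 5)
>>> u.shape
(19, 31, 5, 19)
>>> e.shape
(19, 5, 19)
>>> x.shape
(5, 31, 5)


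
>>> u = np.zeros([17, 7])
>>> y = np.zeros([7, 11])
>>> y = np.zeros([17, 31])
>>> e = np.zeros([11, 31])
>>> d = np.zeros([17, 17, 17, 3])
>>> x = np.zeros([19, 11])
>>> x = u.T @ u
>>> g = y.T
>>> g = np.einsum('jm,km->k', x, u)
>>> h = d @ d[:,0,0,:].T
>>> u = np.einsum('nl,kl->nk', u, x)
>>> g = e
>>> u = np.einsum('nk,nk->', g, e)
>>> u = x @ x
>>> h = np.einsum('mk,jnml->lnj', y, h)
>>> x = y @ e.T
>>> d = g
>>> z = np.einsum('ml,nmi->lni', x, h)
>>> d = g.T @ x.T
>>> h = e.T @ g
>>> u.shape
(7, 7)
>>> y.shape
(17, 31)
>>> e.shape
(11, 31)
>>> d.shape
(31, 17)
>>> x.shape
(17, 11)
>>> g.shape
(11, 31)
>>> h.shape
(31, 31)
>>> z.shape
(11, 17, 17)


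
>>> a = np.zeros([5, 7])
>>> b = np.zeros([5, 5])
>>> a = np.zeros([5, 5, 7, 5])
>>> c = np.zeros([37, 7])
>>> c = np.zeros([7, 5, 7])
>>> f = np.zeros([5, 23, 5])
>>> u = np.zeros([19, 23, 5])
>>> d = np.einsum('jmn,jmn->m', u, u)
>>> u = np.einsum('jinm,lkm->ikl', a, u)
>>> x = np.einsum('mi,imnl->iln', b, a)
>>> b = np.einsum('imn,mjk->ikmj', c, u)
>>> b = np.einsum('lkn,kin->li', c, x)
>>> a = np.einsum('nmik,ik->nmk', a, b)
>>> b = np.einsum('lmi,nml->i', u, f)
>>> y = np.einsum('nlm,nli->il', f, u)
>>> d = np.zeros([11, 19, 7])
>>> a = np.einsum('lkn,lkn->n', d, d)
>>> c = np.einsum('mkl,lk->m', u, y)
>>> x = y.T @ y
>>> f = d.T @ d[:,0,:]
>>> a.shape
(7,)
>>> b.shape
(19,)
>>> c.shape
(5,)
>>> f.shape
(7, 19, 7)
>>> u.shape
(5, 23, 19)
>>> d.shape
(11, 19, 7)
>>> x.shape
(23, 23)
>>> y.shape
(19, 23)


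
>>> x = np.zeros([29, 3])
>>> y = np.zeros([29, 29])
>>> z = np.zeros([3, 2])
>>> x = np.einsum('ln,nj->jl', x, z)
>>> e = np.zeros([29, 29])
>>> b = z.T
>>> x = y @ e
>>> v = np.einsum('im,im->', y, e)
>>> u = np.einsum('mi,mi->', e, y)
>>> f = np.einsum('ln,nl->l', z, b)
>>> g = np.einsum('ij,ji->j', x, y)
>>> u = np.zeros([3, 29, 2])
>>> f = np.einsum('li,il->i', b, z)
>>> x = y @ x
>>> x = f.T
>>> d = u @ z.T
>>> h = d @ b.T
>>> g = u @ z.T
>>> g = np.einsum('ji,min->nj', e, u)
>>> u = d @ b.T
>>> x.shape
(3,)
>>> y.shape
(29, 29)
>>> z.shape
(3, 2)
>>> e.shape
(29, 29)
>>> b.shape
(2, 3)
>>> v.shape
()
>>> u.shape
(3, 29, 2)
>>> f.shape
(3,)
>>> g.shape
(2, 29)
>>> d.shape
(3, 29, 3)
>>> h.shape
(3, 29, 2)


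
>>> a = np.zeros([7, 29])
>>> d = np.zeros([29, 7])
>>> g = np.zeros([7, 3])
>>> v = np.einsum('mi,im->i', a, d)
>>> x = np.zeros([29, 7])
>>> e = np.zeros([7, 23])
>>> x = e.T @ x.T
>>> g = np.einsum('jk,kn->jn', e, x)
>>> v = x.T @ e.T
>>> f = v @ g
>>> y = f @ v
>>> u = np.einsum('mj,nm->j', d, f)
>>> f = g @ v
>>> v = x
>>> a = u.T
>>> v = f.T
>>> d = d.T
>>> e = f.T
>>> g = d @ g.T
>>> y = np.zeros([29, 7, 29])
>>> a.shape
(7,)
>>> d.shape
(7, 29)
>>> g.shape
(7, 7)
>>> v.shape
(7, 7)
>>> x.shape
(23, 29)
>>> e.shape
(7, 7)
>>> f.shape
(7, 7)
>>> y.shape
(29, 7, 29)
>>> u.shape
(7,)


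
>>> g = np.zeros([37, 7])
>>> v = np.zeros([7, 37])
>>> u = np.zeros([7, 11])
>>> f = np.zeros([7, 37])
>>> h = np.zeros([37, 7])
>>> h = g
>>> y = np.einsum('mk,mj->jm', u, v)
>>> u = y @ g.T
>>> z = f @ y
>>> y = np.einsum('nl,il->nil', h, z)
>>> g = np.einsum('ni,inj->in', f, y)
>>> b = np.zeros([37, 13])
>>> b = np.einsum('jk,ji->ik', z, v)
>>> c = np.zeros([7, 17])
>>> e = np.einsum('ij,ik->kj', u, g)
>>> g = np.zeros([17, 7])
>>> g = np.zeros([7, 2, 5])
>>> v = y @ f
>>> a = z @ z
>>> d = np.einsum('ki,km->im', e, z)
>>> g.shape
(7, 2, 5)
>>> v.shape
(37, 7, 37)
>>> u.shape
(37, 37)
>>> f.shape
(7, 37)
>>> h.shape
(37, 7)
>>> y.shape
(37, 7, 7)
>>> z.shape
(7, 7)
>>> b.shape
(37, 7)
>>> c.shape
(7, 17)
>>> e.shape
(7, 37)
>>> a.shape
(7, 7)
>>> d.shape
(37, 7)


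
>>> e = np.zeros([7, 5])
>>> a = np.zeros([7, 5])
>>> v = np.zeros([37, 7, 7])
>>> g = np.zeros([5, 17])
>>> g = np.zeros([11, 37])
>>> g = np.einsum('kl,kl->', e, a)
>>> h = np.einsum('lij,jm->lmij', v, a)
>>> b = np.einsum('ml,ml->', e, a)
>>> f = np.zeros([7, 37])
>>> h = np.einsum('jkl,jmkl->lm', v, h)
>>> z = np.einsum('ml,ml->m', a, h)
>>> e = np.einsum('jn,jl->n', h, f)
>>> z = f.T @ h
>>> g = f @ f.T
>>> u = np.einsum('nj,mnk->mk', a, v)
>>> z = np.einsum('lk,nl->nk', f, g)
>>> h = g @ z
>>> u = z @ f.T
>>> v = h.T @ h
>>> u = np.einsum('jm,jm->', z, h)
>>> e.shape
(5,)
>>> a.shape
(7, 5)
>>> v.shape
(37, 37)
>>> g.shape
(7, 7)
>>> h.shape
(7, 37)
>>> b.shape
()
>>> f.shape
(7, 37)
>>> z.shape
(7, 37)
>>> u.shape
()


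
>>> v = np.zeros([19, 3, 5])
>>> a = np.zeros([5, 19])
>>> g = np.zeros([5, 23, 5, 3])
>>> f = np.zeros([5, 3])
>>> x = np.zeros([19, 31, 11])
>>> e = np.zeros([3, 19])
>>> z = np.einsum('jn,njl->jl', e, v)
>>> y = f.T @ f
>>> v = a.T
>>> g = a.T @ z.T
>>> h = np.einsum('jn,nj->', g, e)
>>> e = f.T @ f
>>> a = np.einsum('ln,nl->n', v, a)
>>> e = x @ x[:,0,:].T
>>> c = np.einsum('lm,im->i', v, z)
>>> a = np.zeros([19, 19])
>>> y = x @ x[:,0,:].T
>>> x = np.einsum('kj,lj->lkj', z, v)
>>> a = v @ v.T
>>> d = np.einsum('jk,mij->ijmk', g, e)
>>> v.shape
(19, 5)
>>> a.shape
(19, 19)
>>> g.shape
(19, 3)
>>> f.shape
(5, 3)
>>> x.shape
(19, 3, 5)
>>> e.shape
(19, 31, 19)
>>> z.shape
(3, 5)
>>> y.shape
(19, 31, 19)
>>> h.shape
()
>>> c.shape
(3,)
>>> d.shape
(31, 19, 19, 3)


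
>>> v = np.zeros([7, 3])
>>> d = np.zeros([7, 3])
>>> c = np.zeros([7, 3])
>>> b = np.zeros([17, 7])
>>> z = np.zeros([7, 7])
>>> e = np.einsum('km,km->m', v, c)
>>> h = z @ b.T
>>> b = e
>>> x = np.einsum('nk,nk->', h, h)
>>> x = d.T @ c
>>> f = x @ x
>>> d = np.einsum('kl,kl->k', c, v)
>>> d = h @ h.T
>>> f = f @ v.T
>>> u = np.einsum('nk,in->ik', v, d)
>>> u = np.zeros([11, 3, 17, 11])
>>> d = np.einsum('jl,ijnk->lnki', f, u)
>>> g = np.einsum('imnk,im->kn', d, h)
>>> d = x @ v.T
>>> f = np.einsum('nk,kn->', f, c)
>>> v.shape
(7, 3)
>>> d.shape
(3, 7)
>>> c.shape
(7, 3)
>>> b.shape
(3,)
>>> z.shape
(7, 7)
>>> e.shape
(3,)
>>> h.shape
(7, 17)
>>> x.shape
(3, 3)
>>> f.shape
()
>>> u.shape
(11, 3, 17, 11)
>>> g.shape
(11, 11)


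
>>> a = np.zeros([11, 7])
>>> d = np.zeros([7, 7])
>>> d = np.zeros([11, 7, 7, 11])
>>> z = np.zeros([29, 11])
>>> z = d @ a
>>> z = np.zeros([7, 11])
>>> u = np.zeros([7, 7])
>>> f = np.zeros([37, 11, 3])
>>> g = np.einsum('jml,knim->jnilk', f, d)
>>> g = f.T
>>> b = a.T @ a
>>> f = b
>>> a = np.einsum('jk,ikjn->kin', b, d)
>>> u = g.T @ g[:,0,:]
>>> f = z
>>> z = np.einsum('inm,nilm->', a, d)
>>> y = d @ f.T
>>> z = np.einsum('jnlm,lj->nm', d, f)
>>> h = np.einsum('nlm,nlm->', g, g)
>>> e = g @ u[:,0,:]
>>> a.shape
(7, 11, 11)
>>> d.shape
(11, 7, 7, 11)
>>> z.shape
(7, 11)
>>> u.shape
(37, 11, 37)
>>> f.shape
(7, 11)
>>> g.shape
(3, 11, 37)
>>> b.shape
(7, 7)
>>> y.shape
(11, 7, 7, 7)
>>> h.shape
()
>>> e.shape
(3, 11, 37)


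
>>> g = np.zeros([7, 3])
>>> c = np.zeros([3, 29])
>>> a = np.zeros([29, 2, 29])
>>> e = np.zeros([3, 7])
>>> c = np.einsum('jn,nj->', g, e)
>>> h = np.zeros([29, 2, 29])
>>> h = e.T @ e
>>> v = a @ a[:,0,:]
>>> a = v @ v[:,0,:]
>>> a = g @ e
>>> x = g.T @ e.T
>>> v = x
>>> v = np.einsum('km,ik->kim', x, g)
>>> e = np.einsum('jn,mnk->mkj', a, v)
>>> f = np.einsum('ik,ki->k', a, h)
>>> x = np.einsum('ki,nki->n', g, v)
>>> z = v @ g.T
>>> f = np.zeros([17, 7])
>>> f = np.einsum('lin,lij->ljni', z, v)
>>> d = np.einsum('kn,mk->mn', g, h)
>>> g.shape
(7, 3)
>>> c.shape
()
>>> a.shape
(7, 7)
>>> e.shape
(3, 3, 7)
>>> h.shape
(7, 7)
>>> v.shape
(3, 7, 3)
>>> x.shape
(3,)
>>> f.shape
(3, 3, 7, 7)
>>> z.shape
(3, 7, 7)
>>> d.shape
(7, 3)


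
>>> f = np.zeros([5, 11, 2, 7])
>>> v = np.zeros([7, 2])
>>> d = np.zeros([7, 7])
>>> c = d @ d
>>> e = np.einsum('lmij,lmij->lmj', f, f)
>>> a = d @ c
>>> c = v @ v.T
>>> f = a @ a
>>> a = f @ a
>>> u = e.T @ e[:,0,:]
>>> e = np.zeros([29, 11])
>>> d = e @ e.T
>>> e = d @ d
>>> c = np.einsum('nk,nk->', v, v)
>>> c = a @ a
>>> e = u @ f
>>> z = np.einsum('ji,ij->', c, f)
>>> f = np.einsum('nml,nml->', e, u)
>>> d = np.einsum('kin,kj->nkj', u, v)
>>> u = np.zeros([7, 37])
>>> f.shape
()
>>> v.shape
(7, 2)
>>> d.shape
(7, 7, 2)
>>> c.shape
(7, 7)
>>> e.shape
(7, 11, 7)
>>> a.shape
(7, 7)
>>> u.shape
(7, 37)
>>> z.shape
()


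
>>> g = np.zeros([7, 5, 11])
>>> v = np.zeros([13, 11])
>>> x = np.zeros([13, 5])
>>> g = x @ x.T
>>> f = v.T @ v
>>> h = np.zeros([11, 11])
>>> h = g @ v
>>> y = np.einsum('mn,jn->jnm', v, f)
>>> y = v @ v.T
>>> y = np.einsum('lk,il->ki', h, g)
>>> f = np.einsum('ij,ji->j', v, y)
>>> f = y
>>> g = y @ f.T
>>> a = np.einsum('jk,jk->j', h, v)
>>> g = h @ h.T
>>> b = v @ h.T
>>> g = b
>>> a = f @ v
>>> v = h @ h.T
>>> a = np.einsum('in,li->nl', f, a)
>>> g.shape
(13, 13)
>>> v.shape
(13, 13)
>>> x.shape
(13, 5)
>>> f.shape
(11, 13)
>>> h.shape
(13, 11)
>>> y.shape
(11, 13)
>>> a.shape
(13, 11)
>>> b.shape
(13, 13)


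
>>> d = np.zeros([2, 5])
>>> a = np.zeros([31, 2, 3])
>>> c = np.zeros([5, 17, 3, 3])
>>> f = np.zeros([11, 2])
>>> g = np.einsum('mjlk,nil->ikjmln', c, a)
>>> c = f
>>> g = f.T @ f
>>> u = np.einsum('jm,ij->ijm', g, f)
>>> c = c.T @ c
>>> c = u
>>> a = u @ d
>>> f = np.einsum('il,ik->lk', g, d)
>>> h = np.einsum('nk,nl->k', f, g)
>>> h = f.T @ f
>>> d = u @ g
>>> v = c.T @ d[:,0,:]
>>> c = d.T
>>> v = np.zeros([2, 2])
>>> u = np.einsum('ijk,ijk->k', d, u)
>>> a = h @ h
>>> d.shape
(11, 2, 2)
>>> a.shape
(5, 5)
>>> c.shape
(2, 2, 11)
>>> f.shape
(2, 5)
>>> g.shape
(2, 2)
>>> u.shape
(2,)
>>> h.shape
(5, 5)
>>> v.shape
(2, 2)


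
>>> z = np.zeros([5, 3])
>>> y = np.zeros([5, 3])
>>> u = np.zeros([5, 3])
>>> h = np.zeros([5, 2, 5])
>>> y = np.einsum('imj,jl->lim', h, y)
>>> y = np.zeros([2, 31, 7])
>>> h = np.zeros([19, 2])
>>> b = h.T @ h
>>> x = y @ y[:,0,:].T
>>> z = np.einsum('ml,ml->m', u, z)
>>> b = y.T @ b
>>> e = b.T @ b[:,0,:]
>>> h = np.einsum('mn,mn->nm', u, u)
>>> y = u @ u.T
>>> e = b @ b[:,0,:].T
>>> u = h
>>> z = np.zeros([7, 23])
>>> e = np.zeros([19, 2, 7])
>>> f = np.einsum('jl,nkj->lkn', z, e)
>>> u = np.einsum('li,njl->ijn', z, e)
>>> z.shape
(7, 23)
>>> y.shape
(5, 5)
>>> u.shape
(23, 2, 19)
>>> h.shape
(3, 5)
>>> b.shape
(7, 31, 2)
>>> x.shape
(2, 31, 2)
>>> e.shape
(19, 2, 7)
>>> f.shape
(23, 2, 19)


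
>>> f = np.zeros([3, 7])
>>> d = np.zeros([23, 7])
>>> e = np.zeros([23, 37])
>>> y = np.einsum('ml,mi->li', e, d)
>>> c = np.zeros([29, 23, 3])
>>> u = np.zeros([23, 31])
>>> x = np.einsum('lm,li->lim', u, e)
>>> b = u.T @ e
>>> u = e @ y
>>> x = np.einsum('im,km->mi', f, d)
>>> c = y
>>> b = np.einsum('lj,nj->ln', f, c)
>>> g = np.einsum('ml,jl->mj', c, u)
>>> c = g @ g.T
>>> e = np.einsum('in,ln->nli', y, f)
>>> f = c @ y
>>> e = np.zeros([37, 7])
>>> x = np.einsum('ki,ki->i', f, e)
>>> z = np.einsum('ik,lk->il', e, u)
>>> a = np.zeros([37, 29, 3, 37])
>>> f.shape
(37, 7)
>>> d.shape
(23, 7)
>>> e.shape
(37, 7)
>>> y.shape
(37, 7)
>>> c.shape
(37, 37)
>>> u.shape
(23, 7)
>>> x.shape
(7,)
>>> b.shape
(3, 37)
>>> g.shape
(37, 23)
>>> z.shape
(37, 23)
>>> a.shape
(37, 29, 3, 37)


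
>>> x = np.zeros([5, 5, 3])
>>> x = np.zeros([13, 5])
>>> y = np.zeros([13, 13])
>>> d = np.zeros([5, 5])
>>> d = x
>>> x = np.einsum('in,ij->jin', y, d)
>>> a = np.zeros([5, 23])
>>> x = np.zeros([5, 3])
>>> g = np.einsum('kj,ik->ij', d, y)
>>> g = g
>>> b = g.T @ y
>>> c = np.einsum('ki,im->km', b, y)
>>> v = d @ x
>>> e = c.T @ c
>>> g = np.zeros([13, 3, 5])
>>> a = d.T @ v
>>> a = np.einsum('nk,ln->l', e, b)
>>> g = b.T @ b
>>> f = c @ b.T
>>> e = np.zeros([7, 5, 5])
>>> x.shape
(5, 3)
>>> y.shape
(13, 13)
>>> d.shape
(13, 5)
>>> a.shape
(5,)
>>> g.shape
(13, 13)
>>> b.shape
(5, 13)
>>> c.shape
(5, 13)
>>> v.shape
(13, 3)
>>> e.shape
(7, 5, 5)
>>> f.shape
(5, 5)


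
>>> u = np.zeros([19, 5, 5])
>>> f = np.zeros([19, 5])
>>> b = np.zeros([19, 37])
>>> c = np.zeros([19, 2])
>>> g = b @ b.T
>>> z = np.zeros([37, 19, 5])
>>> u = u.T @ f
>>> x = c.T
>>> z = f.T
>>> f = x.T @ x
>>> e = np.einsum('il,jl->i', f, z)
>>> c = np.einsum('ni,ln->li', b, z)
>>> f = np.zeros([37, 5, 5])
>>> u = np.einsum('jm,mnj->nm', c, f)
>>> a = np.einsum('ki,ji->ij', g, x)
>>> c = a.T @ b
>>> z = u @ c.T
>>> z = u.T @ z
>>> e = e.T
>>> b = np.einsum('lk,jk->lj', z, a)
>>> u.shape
(5, 37)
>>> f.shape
(37, 5, 5)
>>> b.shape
(37, 19)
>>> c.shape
(2, 37)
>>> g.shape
(19, 19)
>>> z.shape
(37, 2)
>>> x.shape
(2, 19)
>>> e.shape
(19,)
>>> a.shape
(19, 2)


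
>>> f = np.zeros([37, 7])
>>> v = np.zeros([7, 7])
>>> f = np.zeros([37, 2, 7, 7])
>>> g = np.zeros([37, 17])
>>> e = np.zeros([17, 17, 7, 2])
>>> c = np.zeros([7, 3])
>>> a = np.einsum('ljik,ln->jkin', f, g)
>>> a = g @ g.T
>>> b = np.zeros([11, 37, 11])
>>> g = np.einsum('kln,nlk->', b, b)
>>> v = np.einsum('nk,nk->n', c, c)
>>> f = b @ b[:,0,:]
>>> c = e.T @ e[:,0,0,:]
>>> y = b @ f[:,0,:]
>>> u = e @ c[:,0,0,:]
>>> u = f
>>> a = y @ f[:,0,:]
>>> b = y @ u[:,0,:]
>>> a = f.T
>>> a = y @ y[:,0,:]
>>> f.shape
(11, 37, 11)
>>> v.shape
(7,)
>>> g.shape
()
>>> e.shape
(17, 17, 7, 2)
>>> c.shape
(2, 7, 17, 2)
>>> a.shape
(11, 37, 11)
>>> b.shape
(11, 37, 11)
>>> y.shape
(11, 37, 11)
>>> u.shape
(11, 37, 11)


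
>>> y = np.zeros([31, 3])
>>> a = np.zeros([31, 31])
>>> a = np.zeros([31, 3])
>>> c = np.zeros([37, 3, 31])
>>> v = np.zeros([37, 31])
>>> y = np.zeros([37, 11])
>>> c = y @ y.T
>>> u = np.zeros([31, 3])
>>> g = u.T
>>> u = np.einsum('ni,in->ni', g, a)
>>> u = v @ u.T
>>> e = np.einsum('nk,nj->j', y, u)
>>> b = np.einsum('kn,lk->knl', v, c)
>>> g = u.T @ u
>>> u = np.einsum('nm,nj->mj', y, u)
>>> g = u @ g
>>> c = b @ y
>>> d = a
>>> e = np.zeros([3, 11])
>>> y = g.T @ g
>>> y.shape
(3, 3)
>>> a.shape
(31, 3)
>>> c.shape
(37, 31, 11)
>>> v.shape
(37, 31)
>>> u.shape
(11, 3)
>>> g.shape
(11, 3)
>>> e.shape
(3, 11)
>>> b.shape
(37, 31, 37)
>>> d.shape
(31, 3)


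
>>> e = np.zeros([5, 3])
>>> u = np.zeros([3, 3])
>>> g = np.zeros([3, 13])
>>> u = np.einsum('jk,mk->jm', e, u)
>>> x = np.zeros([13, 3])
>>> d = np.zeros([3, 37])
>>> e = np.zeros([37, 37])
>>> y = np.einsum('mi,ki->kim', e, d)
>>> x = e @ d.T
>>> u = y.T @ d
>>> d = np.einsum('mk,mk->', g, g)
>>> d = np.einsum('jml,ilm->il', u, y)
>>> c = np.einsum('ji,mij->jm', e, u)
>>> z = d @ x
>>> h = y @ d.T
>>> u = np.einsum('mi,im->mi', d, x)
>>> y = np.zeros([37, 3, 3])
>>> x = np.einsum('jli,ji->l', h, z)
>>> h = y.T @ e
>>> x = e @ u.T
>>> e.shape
(37, 37)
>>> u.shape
(3, 37)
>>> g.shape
(3, 13)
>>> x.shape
(37, 3)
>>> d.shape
(3, 37)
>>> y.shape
(37, 3, 3)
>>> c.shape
(37, 37)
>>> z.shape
(3, 3)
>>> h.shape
(3, 3, 37)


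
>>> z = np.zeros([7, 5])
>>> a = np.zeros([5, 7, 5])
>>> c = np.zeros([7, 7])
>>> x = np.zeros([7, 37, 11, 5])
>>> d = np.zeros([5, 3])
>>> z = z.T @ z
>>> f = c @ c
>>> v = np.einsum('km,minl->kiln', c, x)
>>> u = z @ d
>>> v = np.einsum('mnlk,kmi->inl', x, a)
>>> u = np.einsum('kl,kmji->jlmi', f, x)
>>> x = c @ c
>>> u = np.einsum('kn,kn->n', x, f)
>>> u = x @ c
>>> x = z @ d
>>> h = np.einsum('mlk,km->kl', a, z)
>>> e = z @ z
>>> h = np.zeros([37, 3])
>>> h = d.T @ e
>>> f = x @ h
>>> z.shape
(5, 5)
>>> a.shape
(5, 7, 5)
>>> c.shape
(7, 7)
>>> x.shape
(5, 3)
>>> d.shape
(5, 3)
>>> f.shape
(5, 5)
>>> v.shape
(5, 37, 11)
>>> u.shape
(7, 7)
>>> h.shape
(3, 5)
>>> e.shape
(5, 5)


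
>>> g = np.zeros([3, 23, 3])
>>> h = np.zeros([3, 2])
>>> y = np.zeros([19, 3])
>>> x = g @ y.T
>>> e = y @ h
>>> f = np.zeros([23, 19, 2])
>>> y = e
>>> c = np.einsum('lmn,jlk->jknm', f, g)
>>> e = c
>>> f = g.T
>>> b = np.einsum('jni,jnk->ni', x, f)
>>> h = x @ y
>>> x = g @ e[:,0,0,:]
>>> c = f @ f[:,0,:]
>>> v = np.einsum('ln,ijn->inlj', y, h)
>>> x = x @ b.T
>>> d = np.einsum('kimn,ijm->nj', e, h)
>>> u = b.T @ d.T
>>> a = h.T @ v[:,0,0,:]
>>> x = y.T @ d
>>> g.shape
(3, 23, 3)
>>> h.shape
(3, 23, 2)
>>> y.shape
(19, 2)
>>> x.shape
(2, 23)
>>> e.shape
(3, 3, 2, 19)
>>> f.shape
(3, 23, 3)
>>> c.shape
(3, 23, 3)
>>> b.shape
(23, 19)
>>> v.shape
(3, 2, 19, 23)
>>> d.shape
(19, 23)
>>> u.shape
(19, 19)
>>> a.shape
(2, 23, 23)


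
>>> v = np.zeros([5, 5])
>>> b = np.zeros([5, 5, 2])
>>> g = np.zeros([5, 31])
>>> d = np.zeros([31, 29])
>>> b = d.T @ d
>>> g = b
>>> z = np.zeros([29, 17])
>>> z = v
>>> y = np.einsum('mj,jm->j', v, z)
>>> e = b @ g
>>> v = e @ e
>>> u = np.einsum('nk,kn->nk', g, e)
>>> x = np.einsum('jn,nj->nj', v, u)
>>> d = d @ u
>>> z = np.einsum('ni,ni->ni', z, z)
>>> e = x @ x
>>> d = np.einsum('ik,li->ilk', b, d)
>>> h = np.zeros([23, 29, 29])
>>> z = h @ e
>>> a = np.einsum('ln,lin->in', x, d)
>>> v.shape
(29, 29)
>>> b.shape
(29, 29)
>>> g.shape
(29, 29)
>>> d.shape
(29, 31, 29)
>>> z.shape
(23, 29, 29)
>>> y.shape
(5,)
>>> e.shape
(29, 29)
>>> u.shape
(29, 29)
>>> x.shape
(29, 29)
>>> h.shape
(23, 29, 29)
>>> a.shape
(31, 29)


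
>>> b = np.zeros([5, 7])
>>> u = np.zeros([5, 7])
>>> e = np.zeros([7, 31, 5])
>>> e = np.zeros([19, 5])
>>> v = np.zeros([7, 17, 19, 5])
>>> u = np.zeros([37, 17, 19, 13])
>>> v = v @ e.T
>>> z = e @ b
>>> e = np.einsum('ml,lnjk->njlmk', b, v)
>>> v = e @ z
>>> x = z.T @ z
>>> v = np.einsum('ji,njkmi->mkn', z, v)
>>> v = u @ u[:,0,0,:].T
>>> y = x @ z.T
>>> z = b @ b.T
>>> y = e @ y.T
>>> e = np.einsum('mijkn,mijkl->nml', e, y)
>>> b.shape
(5, 7)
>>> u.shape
(37, 17, 19, 13)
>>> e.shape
(19, 17, 7)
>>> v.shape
(37, 17, 19, 37)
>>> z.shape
(5, 5)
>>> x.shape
(7, 7)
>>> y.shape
(17, 19, 7, 5, 7)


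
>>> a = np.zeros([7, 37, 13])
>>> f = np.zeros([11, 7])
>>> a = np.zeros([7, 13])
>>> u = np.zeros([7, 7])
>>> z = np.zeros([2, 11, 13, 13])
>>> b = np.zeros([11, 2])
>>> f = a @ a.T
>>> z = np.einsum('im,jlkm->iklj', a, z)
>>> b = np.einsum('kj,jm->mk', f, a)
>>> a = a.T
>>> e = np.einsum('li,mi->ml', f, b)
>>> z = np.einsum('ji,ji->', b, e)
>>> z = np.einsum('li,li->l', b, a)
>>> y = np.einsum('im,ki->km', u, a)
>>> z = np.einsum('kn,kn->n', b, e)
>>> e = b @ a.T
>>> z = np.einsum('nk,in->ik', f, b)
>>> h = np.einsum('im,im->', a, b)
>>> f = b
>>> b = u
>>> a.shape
(13, 7)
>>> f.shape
(13, 7)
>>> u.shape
(7, 7)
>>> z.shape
(13, 7)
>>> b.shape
(7, 7)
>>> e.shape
(13, 13)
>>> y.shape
(13, 7)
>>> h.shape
()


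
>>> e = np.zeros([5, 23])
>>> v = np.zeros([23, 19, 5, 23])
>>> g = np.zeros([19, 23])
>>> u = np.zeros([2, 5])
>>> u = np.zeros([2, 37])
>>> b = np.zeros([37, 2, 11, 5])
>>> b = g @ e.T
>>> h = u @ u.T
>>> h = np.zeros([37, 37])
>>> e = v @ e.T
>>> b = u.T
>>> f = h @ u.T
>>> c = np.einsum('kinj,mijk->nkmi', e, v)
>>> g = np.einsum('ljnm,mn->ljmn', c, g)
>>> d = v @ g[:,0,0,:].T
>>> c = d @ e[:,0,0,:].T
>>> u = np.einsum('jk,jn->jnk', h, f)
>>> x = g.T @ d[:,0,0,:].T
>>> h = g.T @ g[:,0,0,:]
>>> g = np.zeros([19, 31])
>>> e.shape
(23, 19, 5, 5)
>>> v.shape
(23, 19, 5, 23)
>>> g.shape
(19, 31)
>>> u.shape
(37, 2, 37)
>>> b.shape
(37, 2)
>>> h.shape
(23, 19, 23, 23)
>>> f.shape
(37, 2)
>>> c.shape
(23, 19, 5, 23)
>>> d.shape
(23, 19, 5, 5)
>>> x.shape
(23, 19, 23, 23)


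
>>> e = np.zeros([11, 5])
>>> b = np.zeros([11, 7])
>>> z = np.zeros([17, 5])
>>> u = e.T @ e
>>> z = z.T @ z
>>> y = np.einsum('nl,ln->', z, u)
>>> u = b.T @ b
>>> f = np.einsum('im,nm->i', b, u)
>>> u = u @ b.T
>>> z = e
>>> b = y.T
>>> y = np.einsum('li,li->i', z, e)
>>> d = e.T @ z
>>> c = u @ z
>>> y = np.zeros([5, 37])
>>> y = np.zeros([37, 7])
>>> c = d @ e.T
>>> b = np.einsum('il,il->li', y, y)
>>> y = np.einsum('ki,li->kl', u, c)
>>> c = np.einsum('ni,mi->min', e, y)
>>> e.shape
(11, 5)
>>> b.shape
(7, 37)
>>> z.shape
(11, 5)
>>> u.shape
(7, 11)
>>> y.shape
(7, 5)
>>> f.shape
(11,)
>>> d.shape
(5, 5)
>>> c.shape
(7, 5, 11)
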